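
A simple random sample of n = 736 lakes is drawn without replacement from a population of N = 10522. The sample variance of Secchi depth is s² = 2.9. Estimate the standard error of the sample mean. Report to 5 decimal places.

0.06054

Under SRS without replacement, Var(ȳ) = (1 − f)·s²/n with f = n/N = 736/10522 = 0.06994868.
Var(ȳ) = (1 − 0.06994868)·2.9/736 = 0.93005132·0.0039402174 = 0.0036646044.
SE(ȳ) = √(0.0036646044) = 0.06054.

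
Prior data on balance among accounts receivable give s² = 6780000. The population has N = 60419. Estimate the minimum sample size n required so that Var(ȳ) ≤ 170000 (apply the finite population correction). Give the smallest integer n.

Without fpc, n₀ = s²/D = 6780000/170000 = 39.8824.
With fpc, (1 − n/N)·s²/n ≤ D requires n ≥ n₀/(1 + n₀/N) = 39.8824/(1 + 39.8824/60419) = 39.8561.
Rounding up, n = 40.

40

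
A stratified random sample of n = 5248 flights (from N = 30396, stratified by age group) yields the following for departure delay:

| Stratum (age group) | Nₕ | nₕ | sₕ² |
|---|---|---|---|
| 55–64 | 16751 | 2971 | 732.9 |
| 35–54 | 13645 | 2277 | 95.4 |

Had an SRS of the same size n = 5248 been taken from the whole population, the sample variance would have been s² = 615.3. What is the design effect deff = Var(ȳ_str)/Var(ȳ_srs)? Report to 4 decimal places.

0.7079

Var(ȳ_str) = Σ Wₕ²(1−fₕ)sₕ²/nₕ with Wₕ = Nₕ/30396:
  55–64: (16751/30396)²·(1−2971/16751)·732.9/2971 = 0.061630991
  35–54: (13645/30396)²·(1−2277/13645)·95.4/2277 = 0.0070341249
  → Var(ȳ_str) = 0.068665116.
Var(ȳ_srs) = (1 − 5248/30396)·615.3/5248 = 0.09700187.
deff = 0.068665116 / 0.09700187 = 0.7079.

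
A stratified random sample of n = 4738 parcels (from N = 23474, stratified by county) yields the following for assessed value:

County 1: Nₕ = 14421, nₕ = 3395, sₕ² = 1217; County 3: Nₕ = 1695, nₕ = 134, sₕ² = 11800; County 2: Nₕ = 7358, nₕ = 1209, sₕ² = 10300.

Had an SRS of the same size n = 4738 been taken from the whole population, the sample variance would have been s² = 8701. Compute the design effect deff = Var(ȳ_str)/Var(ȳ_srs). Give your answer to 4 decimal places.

Var(ȳ_str) = Σ Wₕ²(1−fₕ)sₕ²/nₕ with Wₕ = Nₕ/23474:
  County 1: (14421/23474)²·(1−3395/14421)·1217/3395 = 0.10344035
  County 3: (1695/23474)²·(1−134/1695)·11800/134 = 0.42283956
  County 2: (7358/23474)²·(1−1209/7358)·10300/1209 = 0.69952139
  → Var(ȳ_str) = 1.2258013.
Var(ȳ_srs) = (1 − 4738/23474)·8701/4738 = 1.4657635.
deff = 1.2258013 / 1.4657635 = 0.8363.

0.8363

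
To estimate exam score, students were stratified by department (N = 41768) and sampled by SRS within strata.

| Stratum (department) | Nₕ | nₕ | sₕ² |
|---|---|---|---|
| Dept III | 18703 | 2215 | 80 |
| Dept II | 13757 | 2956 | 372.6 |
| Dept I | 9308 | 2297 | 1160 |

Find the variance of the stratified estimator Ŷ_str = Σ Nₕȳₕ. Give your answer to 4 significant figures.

6.282 × 10^7

Var(Ŷ_str) = Σₕ Nₕ²(1 − fₕ)sₕ²/nₕ.
Dept III: 18703²·(1 − 2215/18703)·80/2215 = 1.11377 × 10^7.
Dept II: 13757²·(1 − 2956/13757)·372.6/2956 = 1.8729497 × 10^7.
Dept I: 9308²·(1 − 2297/9308)·1160/2297 = 3.2955912 × 10^7.
Sum = 6.2823109 × 10^7.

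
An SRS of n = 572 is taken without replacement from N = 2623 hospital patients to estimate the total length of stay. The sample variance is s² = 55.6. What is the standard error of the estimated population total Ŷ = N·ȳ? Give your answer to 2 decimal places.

Var(Ŷ) = N²·Var(ȳ) = N²·(1 − n/N)·s²/n.
f = 572/2623 = 0.21807091; Var(ȳ) = 0.78192909·55.6/572 = 0.076005695.
Var(Ŷ) = 2623² · 0.076005695 = 522928.99.
SE(Ŷ) = √(522928.99) = 723.14.

723.14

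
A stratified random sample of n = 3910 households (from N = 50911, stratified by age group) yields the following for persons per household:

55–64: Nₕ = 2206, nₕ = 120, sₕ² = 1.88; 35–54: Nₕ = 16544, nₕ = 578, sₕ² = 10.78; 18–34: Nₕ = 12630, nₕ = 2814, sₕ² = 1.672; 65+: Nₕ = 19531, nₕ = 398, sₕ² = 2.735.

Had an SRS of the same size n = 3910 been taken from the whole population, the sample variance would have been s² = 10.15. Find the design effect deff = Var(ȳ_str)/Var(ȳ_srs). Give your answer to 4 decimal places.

Var(ȳ_str) = Σ Wₕ²(1−fₕ)sₕ²/nₕ with Wₕ = Nₕ/50911:
  55–64: (2206/50911)²·(1−120/2206)·1.88/120 = 2.7814622 × 10^-5
  35–54: (16544/50911)²·(1−578/16544)·10.78/578 = 0.0019006595
  18–34: (12630/50911)²·(1−2814/12630)·1.672/2814 = 2.842018 × 10^-5
  65+: (19531/50911)²·(1−398/19531)·2.735/398 = 9.9073739 × 10^-4
  → Var(ȳ_str) = 0.0029476317.
Var(ȳ_srs) = (1 − 3910/50911)·10.15/3910 = 0.0023965404.
deff = 0.0029476317 / 0.0023965404 = 1.2300.

1.2300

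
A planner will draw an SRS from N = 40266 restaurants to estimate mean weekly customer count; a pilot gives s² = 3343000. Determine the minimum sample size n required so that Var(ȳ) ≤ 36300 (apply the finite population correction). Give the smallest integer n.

92

Without fpc, n₀ = s²/D = 3343000/36300 = 92.0937.
With fpc, (1 − n/N)·s²/n ≤ D requires n ≥ n₀/(1 + n₀/N) = 92.0937/(1 + 92.0937/40266) = 91.8836.
Rounding up, n = 92.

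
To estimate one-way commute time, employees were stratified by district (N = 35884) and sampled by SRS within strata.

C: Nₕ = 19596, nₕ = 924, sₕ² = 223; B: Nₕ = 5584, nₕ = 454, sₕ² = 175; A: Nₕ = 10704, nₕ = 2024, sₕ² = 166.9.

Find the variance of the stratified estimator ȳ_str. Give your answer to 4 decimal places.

Var(ȳ_str) = Σₕ Wₕ²(1 − fₕ)sₕ²/nₕ with Wₕ = Nₕ/N, N = 35884.
C: Wₕ = 0.54609297; term = 0.54609297²·(1 − 0.04715248)·223/924 = 0.068578734.
B: Wₕ = 0.15561253; term = 0.15561253²·(1 − 0.08130372)·175/454 = 0.0085751806.
A: Wₕ = 0.29829450; term = 0.29829450²·(1 − 0.18908819)·166.9/2024 = 0.005949904.
Sum = 0.083103819.

0.0831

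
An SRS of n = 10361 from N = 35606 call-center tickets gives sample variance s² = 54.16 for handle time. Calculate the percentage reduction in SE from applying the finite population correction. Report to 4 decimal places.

15.7973

f = n/N = 10361/35606 = 0.29099028.
SE_no-fpc = √(s²/n) = 0.072300032; SE_fpc = √((1−f)s²/n) = 0.06087859.
Ratio = √(1−f) = 0.84202715. Reduction = 100·(1 − 0.84202715) = 15.7973%.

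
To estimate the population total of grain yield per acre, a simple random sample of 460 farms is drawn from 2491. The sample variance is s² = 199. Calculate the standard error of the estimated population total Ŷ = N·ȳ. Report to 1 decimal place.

1479.4

Var(Ŷ) = N²·Var(ȳ) = N²·(1 − n/N)·s²/n.
f = 460/2491 = 0.18466479; Var(ȳ) = 0.81533521·199/460 = 0.3527211.
Var(Ŷ) = 2491² · 0.3527211 = 2.188663 × 10^6.
SE(Ŷ) = √(2.188663 × 10^6) = 1479.4.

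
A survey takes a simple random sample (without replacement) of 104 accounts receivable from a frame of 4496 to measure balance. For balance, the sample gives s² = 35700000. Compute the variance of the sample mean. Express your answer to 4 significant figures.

335300

Under SRS without replacement, Var(ȳ) = (1 − f)·s²/n with f = n/N = 104/4496 = 0.02313167.
Var(ȳ) = (1 − 0.02313167)·35700000/104 = 0.97686833·343269.23 = 335328.84.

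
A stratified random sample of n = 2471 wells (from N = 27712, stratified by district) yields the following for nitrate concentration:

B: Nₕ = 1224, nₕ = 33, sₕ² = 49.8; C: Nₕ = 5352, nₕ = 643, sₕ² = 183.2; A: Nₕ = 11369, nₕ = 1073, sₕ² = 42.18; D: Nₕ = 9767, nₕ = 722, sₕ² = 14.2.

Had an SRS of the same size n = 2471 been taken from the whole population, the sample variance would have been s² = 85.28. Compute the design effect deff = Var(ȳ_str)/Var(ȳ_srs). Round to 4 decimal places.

Var(ȳ_str) = Σ Wₕ²(1−fₕ)sₕ²/nₕ with Wₕ = Nₕ/27712:
  B: (1224/27712)²·(1−33/1224)·49.8/33 = 0.0028646584
  C: (5352/27712)²·(1−643/5352)·183.2/643 = 0.0093502571
  A: (11369/27712)²·(1−1073/11369)·42.18/1073 = 0.0059918635
  D: (9767/27712)²·(1−722/9767)·14.2/722 = 0.0022624822
  → Var(ȳ_str) = 0.020469261.
Var(ȳ_srs) = (1 − 2471/27712)·85.28/2471 = 0.031434976.
deff = 0.020469261 / 0.031434976 = 0.6512.

0.6512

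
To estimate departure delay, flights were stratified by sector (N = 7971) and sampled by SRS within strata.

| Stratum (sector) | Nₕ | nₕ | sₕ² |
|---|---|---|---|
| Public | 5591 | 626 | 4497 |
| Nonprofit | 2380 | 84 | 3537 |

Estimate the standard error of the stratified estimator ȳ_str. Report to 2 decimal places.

Var(ȳ_str) = Σₕ Wₕ²(1 − fₕ)sₕ²/nₕ with Wₕ = Nₕ/N, N = 7971.
Public: Wₕ = 0.70141764; term = 0.70141764²·(1 − 0.11196566)·4497/626 = 3.138569.
Nonprofit: Wₕ = 0.29858236; term = 0.29858236²·(1 − 0.03529412)·3537/84 = 3.6214208.
Sum = 6.7599898.
SE = √(6.7599898) = 2.60.

2.60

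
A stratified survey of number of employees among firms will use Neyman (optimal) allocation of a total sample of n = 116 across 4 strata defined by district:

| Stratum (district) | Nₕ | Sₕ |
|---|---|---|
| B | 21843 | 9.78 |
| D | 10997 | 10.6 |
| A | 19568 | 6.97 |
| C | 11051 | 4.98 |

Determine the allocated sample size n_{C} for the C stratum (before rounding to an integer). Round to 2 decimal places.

Neyman allocation: nₕ = n·NₕSₕ / Σⱼ NⱼSⱼ.
Σ NⱼSⱼ = 21843·9.78 + 10997·10.6 + 19568·6.97 + 11051·4.98 = 521615.68.
n_{C} = 116·11051·4.98 / 521615.68 = 12.24.

12.24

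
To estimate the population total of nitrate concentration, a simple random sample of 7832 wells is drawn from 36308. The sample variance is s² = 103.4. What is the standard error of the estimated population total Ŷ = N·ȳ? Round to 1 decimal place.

3694.6

Var(Ŷ) = N²·Var(ȳ) = N²·(1 − n/N)·s²/n.
f = 7832/36308 = 0.21571004; Var(ȳ) = 0.78428996·103.4/7832 = 0.01035439.
Var(Ŷ) = 36308² · 0.01035439 = 1.3649891 × 10^7.
SE(Ŷ) = √(1.3649891 × 10^7) = 3694.6.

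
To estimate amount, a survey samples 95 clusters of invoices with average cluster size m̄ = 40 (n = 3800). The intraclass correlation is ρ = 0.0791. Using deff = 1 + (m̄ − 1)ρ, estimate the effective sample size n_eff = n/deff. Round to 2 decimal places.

930.26

deff = 1 + (40 − 1)·0.0791 = 1 + 3.0849 = 4.0849.
n_eff = 3800 / 4.0849 = 930.26.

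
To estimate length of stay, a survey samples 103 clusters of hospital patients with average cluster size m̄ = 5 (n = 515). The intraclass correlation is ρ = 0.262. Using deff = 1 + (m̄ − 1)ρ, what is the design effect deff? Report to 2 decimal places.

2.05

deff = 1 + (5 − 1)·0.262 = 1 + 1.048 = 2.048.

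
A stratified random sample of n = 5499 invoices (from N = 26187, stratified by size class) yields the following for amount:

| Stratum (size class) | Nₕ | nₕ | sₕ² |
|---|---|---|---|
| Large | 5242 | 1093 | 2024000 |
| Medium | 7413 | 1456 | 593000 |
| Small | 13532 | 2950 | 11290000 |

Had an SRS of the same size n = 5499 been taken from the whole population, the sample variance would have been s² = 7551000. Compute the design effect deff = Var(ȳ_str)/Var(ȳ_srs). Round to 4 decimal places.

Var(ȳ_str) = Σ Wₕ²(1−fₕ)sₕ²/nₕ with Wₕ = Nₕ/26187:
  Large: (5242/26187)²·(1−1093/5242)·2024000/1093 = 58.729905
  Medium: (7413/26187)²·(1−1456/7413)·593000/1456 = 26.226686
  Small: (13532/26187)²·(1−2950/13532)·11290000/2950 = 799.15344
  → Var(ȳ_str) = 884.11003.
Var(ȳ_srs) = (1 − 5499/26187)·7551000/5499 = 1084.8096.
deff = 884.11003 / 1084.8096 = 0.8150.

0.8150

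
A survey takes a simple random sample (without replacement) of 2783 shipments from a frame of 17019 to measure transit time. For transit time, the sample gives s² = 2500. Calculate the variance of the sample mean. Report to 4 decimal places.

0.7514

Under SRS without replacement, Var(ȳ) = (1 − f)·s²/n with f = n/N = 2783/17019 = 0.16352312.
Var(ȳ) = (1 − 0.16352312)·2500/2783 = 0.83647688·0.89831117 = 0.75141653.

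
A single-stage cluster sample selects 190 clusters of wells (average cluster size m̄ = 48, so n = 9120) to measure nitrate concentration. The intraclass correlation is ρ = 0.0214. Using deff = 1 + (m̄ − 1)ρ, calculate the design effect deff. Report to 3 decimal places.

deff = 1 + (48 − 1)·0.0214 = 1 + 1.0058 = 2.0058.

2.006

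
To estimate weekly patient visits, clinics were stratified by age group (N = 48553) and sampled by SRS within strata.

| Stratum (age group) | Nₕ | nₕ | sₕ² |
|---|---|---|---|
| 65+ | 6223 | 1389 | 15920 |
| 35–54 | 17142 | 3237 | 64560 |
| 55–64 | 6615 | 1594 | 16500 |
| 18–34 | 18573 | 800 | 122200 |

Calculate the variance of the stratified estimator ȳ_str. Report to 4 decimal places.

23.6978

Var(ȳ_str) = Σₕ Wₕ²(1 − fₕ)sₕ²/nₕ with Wₕ = Nₕ/N, N = 48553.
65+: Wₕ = 0.12816922; term = 0.12816922²·(1 − 0.22320424)·15920/1389 = 0.14625648.
35–54: Wₕ = 0.35305748; term = 0.35305748²·(1 − 0.18883444)·64560/3237 = 2.0166065.
55–64: Wₕ = 0.13624287; term = 0.13624287²·(1 − 0.24096750)·16500/1594 = 0.14584232.
18–34: Wₕ = 0.38253043; term = 0.38253043²·(1 − 0.04307328)·122200/800 = 21.389069.
Sum = 23.697774.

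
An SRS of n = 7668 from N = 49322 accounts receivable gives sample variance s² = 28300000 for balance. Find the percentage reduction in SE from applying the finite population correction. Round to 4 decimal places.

8.1016

f = n/N = 7668/49322 = 0.15546815.
SE_no-fpc = √(s²/n) = 60.750823; SE_fpc = √((1−f)s²/n) = 55.829043.
Ratio = √(1−f) = 0.91898414. Reduction = 100·(1 − 0.91898414) = 8.1016%.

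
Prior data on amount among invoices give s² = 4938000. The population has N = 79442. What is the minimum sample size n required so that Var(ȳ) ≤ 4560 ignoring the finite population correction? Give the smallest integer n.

1083

Without fpc, n₀ = s²/D = 4938000/4560 = 1082.8947.
Rounding up, n = 1083.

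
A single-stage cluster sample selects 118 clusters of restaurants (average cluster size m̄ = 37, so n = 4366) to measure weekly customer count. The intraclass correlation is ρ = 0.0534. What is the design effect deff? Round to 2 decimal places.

2.92

deff = 1 + (37 − 1)·0.0534 = 1 + 1.9224 = 2.9224.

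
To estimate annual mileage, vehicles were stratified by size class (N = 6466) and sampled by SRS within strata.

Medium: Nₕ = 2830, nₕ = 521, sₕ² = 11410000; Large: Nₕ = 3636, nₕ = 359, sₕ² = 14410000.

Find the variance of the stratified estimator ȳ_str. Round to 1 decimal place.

Var(ȳ_str) = Σₕ Wₕ²(1 − fₕ)sₕ²/nₕ with Wₕ = Nₕ/N, N = 6466.
Medium: Wₕ = 0.43767399; term = 0.43767399²·(1 − 0.18409894)·11410000/521 = 3422.8423.
Large: Wₕ = 0.56232601; term = 0.56232601²·(1 − 0.09873487)·14410000/359 = 11439.274.
Sum = 14862.116.

14862.1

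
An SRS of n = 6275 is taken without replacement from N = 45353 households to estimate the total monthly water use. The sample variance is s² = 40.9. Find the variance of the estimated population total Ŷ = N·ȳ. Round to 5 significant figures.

Var(Ŷ) = N²·Var(ȳ) = N²·(1 − n/N)·s²/n.
f = 6275/45353 = 0.13835909; Var(ȳ) = 0.86164091·40.9/6275 = 0.0056161136.
Var(Ŷ) = 45353² · 0.0056161136 = 1.1551754 × 10^7.

1.1552 × 10^7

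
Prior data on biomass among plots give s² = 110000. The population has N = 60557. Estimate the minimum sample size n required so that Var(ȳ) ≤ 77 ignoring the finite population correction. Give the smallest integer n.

1429

Without fpc, n₀ = s²/D = 110000/77 = 1428.5714.
Rounding up, n = 1429.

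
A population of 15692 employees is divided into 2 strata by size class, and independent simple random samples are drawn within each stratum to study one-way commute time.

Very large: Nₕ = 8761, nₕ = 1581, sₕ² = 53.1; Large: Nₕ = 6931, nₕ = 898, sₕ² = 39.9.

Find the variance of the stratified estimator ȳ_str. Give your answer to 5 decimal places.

Var(ȳ_str) = Σₕ Wₕ²(1 − fₕ)sₕ²/nₕ with Wₕ = Nₕ/N, N = 15692.
Very large: Wₕ = 0.55830997; term = 0.55830997²·(1 − 0.18045885)·53.1/1581 = 0.0085799385.
Large: Wₕ = 0.44169003; term = 0.44169003²·(1 − 0.12956283)·39.9/898 = 0.0075451727.
Sum = 0.016125111.

0.01613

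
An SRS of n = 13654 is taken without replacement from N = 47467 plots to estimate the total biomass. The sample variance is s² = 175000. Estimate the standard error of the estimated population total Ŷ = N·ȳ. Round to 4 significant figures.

Var(Ŷ) = N²·Var(ȳ) = N²·(1 − n/N)·s²/n.
f = 13654/47467 = 0.28765247; Var(ȳ) = 0.71234753·175000/13654 = 9.1299851.
Var(Ŷ) = 47467² · 9.1299851 = 2.0570916 × 10^10.
SE(Ŷ) = √(2.0570916 × 10^10) = 143400.

143400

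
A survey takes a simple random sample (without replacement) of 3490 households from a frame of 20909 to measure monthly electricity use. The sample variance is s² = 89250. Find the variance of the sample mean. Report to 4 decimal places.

21.3046

Under SRS without replacement, Var(ȳ) = (1 − f)·s²/n with f = n/N = 3490/20909 = 0.16691377.
Var(ȳ) = (1 − 0.16691377)·89250/3490 = 0.83308623·25.573066 = 21.304569.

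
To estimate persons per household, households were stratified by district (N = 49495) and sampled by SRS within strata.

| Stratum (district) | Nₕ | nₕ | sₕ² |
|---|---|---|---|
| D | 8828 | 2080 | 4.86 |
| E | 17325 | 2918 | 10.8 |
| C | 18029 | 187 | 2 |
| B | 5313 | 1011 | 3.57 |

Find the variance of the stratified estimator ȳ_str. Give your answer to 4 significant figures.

0.001871

Var(ȳ_str) = Σₕ Wₕ²(1 − fₕ)sₕ²/nₕ with Wₕ = Nₕ/N, N = 49495.
D: Wₕ = 0.17836145; term = 0.17836145²·(1 − 0.23561396)·4.86/2080 = 5.6818227 × 10^-5.
E: Wₕ = 0.35003536; term = 0.35003536²·(1 − 0.16842713)·10.8/2918 = 3.7710528 × 10^-4.
C: Wₕ = 0.36425902; term = 0.36425902²·(1 − 0.01037218)·2/187 = 0.0014043679.
B: Wₕ = 0.10734418; term = 0.10734418²·(1 − 0.19028797)·3.57/1011 = 3.2946147 × 10^-5.
Sum = 0.0018712376.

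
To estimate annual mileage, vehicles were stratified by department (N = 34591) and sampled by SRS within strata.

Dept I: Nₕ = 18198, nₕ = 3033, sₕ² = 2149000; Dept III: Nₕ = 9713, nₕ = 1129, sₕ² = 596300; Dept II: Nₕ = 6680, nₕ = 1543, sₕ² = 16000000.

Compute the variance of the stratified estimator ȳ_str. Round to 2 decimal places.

Var(ȳ_str) = Σₕ Wₕ²(1 − fₕ)sₕ²/nₕ with Wₕ = Nₕ/N, N = 34591.
Dept I: Wₕ = 0.52609060; term = 0.52609060²·(1 − 0.16666667)·2149000/3033 = 163.41949.
Dept III: Wₕ = 0.28079558; term = 0.28079558²·(1 − 0.11623597)·596300/1129 = 36.803382.
Dept II: Wₕ = 0.19311382; term = 0.19311382²·(1 − 0.23098802)·16000000/1543 = 297.38143.
Sum = 497.6043.

497.60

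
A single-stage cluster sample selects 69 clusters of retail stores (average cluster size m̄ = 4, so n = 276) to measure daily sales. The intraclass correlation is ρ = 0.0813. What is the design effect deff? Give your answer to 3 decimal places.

deff = 1 + (4 − 1)·0.0813 = 1 + 0.2439 = 1.2439.

1.244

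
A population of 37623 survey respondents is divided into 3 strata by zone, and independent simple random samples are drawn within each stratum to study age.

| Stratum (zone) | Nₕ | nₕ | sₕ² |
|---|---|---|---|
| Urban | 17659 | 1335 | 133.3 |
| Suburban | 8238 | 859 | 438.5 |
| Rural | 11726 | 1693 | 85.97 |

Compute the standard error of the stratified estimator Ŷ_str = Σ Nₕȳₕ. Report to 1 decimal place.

Var(Ŷ_str) = Σₕ Nₕ²(1 − fₕ)sₕ²/nₕ.
Urban: 17659²·(1 − 1335/17659)·133.3/1335 = 2.8783366 × 10^7.
Suburban: 8238²·(1 − 859/8238)·438.5/859 = 3.1030997 × 10^7.
Rural: 11726²·(1 − 1693/11726)·85.97/1693 = 5.974075 × 10^6.
Sum = 6.5788438 × 10^7.
SE = √(6.5788438 × 10^7) = 8111.0.

8111.0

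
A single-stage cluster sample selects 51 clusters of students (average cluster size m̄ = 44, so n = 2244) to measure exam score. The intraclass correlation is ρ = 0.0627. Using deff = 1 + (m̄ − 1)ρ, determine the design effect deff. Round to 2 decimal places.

3.70

deff = 1 + (44 − 1)·0.0627 = 1 + 2.6961 = 3.6961.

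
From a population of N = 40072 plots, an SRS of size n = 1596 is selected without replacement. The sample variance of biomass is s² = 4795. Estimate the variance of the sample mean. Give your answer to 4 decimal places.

2.8847

Under SRS without replacement, Var(ȳ) = (1 − f)·s²/n with f = n/N = 1596/40072 = 0.03982831.
Var(ȳ) = (1 − 0.03982831)·4795/1596 = 0.96017169·3.004386 = 2.8847264.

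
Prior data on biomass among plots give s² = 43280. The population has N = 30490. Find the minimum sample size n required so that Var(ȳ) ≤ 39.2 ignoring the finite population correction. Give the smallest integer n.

1105

Without fpc, n₀ = s²/D = 43280/39.2 = 1104.0816.
Rounding up, n = 1105.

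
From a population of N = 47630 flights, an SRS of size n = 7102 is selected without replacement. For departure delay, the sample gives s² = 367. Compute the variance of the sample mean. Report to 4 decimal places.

Under SRS without replacement, Var(ȳ) = (1 − f)·s²/n with f = n/N = 7102/47630 = 0.14910771.
Var(ȳ) = (1 − 0.14910771)·367/7102 = 0.85089229·0.051675584 = 0.043970357.

0.0440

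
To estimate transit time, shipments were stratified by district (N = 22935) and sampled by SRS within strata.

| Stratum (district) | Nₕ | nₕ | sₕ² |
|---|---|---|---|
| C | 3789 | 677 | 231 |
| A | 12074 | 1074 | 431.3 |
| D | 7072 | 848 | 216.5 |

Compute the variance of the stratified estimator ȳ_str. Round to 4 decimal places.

Var(ȳ_str) = Σₕ Wₕ²(1 − fₕ)sₕ²/nₕ with Wₕ = Nₕ/N, N = 22935.
C: Wₕ = 0.16520602; term = 0.16520602²·(1 − 0.17867511)·231/677 = 0.0076487421.
A: Wₕ = 0.52644430; term = 0.52644430²·(1 − 0.08895147)·431.3/1074 = 0.10139617.
D: Wₕ = 0.30834968; term = 0.30834968²·(1 − 0.11990950)·216.5/848 = 0.021363696.
Sum = 0.13040861.

0.1304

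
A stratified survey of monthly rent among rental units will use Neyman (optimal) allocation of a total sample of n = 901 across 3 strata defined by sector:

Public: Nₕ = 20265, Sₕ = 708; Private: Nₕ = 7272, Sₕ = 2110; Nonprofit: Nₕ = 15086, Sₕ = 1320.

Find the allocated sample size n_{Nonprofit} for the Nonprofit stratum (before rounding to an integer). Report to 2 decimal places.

Neyman allocation: nₕ = n·NₕSₕ / Σⱼ NⱼSⱼ.
Σ NⱼSⱼ = 20265·708 + 7272·2110 + 15086·1320 = 4.960506 × 10^7.
n_{Nonprofit} = 901·15086·1320 / (4.960506 × 10^7) = 361.70.

361.70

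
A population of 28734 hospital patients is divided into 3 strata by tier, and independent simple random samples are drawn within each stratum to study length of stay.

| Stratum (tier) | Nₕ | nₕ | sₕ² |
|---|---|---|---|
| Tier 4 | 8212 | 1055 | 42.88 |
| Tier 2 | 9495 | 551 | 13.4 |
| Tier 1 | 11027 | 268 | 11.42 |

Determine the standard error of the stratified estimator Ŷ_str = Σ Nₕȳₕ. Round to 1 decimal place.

3083.8

Var(Ŷ_str) = Σₕ Nₕ²(1 − fₕ)sₕ²/nₕ.
Tier 4: 8212²·(1 − 1055/8212)·42.88/1055 = 2.3888137 × 10^6.
Tier 2: 9495²·(1 − 551/9495)·13.4/551 = 2.0652848 × 10^6.
Tier 1: 11027²·(1 − 268/11027)·11.42/268 = 5.055459 × 10^6.
Sum = 9.5095575 × 10^6.
SE = √(9.5095575 × 10^6) = 3083.8.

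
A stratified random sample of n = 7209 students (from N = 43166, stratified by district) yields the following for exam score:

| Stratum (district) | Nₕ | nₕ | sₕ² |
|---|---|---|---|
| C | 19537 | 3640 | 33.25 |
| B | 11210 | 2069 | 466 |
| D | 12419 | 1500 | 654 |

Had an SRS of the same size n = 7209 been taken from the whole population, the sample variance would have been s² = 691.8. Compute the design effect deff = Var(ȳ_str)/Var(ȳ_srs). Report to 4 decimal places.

Var(ȳ_str) = Σ Wₕ²(1−fₕ)sₕ²/nₕ with Wₕ = Nₕ/43166:
  C: (19537/43166)²·(1−3640/19537)·33.25/3640 = 0.0015225785
  B: (11210/43166)²·(1−2069/11210)·466/2069 = 0.012386287
  D: (12419/43166)²·(1−1500/12419)·654/1500 = 0.031730168
  → Var(ȳ_str) = 0.045639034.
Var(ȳ_srs) = (1 − 7209/43166)·691.8/7209 = 0.079936877.
deff = 0.045639034 / 0.079936877 = 0.5709.

0.5709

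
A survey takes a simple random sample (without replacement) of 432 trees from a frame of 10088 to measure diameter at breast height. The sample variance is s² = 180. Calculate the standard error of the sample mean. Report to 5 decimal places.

0.63152

Under SRS without replacement, Var(ȳ) = (1 − f)·s²/n with f = n/N = 432/10088 = 0.04282316.
Var(ȳ) = (1 − 0.04282316)·180/432 = 0.95717684·0.41666667 = 0.39882368.
SE(ȳ) = √(0.39882368) = 0.63152.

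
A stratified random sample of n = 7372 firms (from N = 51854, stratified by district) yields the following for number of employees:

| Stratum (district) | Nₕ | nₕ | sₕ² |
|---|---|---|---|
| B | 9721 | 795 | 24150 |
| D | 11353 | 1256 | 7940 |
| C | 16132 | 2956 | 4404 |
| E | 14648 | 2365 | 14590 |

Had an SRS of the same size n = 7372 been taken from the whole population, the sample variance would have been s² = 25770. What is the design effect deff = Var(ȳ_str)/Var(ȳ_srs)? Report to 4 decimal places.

0.5937

Var(ȳ_str) = Σ Wₕ²(1−fₕ)sₕ²/nₕ with Wₕ = Nₕ/51854:
  B: (9721/51854)²·(1−795/9721)·24150/795 = 0.98028714
  D: (11353/51854)²·(1−1256/11353)·7940/1256 = 0.26950655
  C: (16132/51854)²·(1−2956/16132)·4404/2956 = 0.1177742
  E: (14648/51854)²·(1−2365/14648)·14590/2365 = 0.41280258
  → Var(ȳ_str) = 1.7803705.
Var(ȳ_srs) = (1 − 7372/51854)·25770/7372 = 2.998687.
deff = 1.7803705 / 2.998687 = 0.5937.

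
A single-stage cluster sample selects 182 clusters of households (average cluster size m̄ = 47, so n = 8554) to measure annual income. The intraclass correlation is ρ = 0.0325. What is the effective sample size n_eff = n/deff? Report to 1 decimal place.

3428.5

deff = 1 + (47 − 1)·0.0325 = 1 + 1.495 = 2.495.
n_eff = 8554 / 2.495 = 3428.5.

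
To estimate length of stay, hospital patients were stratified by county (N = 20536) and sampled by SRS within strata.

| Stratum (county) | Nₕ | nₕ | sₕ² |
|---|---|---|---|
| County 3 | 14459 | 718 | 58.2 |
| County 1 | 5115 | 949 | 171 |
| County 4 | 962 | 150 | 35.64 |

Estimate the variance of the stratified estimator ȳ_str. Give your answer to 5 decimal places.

Var(ȳ_str) = Σₕ Wₕ²(1 − fₕ)sₕ²/nₕ with Wₕ = Nₕ/N, N = 20536.
County 3: Wₕ = 0.70408064; term = 0.70408064²·(1 − 0.04965765)·58.2/718 = 0.038187693.
County 1: Wₕ = 0.24907480; term = 0.24907480²·(1 − 0.18553275)·171/949 = 0.0091046465.
County 4: Wₕ = 0.04684457; term = 0.04684457²·(1 − 0.15592516)·35.64/150 = 4.4009438 × 10^-4.
Sum = 0.047732434.

0.04773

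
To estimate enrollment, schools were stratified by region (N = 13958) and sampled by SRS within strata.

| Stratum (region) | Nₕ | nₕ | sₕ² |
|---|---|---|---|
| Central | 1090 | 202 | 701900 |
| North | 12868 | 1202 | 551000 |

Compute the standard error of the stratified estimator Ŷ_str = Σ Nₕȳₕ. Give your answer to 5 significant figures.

Var(Ŷ_str) = Σₕ Nₕ²(1 − fₕ)sₕ²/nₕ.
Central: 1090²·(1 − 202/1090)·701900/202 = 3.3632824 × 10^9.
North: 12868²·(1 − 1202/12868)·551000/1202 = 6.8814531 × 10^10.
Sum = 7.2177813 × 10^10.
SE = √(7.2177813 × 10^10) = 268660.

268660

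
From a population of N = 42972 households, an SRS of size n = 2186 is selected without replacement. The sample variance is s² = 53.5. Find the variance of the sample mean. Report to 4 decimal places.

Under SRS without replacement, Var(ȳ) = (1 − f)·s²/n with f = n/N = 2186/42972 = 0.05087033.
Var(ȳ) = (1 − 0.05087033)·53.5/2186 = 0.94912967·0.024473925 = 0.023228928.

0.0232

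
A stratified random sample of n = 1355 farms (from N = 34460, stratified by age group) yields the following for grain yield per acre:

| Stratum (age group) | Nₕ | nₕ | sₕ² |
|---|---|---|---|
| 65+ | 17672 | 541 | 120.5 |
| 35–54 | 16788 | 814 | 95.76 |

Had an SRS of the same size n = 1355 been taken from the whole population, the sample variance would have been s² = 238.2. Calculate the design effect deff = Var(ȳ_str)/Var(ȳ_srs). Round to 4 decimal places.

0.4935

Var(ȳ_str) = Σ Wₕ²(1−fₕ)sₕ²/nₕ with Wₕ = Nₕ/34460:
  65+: (17672/34460)²·(1−541/17672)·120.5/541 = 0.056784219
  35–54: (16788/34460)²·(1−814/16788)·95.76/814 = 0.026566958
  → Var(ȳ_str) = 0.083351177.
Var(ȳ_srs) = (1 − 1355/34460)·238.2/1355 = 0.168881.
deff = 0.083351177 / 0.168881 = 0.4935.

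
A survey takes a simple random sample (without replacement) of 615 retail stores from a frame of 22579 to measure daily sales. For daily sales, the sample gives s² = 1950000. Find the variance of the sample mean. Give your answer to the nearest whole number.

3084

Under SRS without replacement, Var(ȳ) = (1 − f)·s²/n with f = n/N = 615/22579 = 0.02723770.
Var(ȳ) = (1 − 0.02723770)·1950000/615 = 0.97276230·3170.7317 = 3084.3683.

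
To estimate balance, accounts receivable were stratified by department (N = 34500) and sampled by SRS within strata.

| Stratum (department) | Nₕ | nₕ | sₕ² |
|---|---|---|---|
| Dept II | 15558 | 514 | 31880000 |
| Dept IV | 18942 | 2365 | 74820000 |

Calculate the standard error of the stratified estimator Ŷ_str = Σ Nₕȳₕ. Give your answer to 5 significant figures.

Var(Ŷ_str) = Σₕ Nₕ²(1 − fₕ)sₕ²/nₕ.
Dept II: 15558²·(1 − 514/15558)·31880000/514 = 1.4516847 × 10^13.
Dept IV: 18942²·(1 − 2365/18942)·74820000/2365 = 9.9338667 × 10^12.
Sum = 2.4450714 × 10^13.
SE = √(2.4450714 × 10^13) = 4.9448 × 10^6.

4.9448 × 10^6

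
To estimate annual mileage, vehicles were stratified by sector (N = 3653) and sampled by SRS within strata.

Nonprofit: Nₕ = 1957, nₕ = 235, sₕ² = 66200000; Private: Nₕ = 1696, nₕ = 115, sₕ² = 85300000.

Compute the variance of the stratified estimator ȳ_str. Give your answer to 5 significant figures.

220180

Var(ȳ_str) = Σₕ Wₕ²(1 − fₕ)sₕ²/nₕ with Wₕ = Nₕ/N, N = 3653.
Nonprofit: Wₕ = 0.53572406; term = 0.53572406²·(1 − 0.12008176)·66200000/235 = 71140.147.
Private: Wₕ = 0.46427594; term = 0.46427594²·(1 − 0.06780660)·85300000/115 = 149042.31.
Sum = 220182.46.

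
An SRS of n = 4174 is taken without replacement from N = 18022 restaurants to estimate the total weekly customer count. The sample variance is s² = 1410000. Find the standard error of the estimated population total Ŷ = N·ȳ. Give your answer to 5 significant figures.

290350

Var(Ŷ) = N²·Var(ȳ) = N²·(1 − n/N)·s²/n.
f = 4174/18022 = 0.23160582; Var(ȳ) = 0.76839418·1410000/4174 = 259.56775.
Var(Ŷ) = 18022² · 259.56775 = 8.4305654 × 10^10.
SE(Ŷ) = √(8.4305654 × 10^10) = 290350.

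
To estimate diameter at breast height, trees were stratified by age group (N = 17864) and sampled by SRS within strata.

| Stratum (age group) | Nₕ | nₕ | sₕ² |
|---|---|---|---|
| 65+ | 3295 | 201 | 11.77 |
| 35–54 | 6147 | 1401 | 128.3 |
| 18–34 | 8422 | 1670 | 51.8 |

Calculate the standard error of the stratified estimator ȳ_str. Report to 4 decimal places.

0.1256

Var(ȳ_str) = Σₕ Wₕ²(1 − fₕ)sₕ²/nₕ with Wₕ = Nₕ/N, N = 17864.
65+: Wₕ = 0.18444917; term = 0.18444917²·(1 − 0.06100152)·11.77/201 = 0.0018706766.
35–54: Wₕ = 0.34409987; term = 0.34409987²·(1 − 0.22791606)·128.3/1401 = 0.0083718618.
18–34: Wₕ = 0.47145096; term = 0.47145096²·(1 − 0.19829019)·51.8/1670 = 0.0055271791.
Sum = 0.015769718.
SE = √(0.015769718) = 0.1256.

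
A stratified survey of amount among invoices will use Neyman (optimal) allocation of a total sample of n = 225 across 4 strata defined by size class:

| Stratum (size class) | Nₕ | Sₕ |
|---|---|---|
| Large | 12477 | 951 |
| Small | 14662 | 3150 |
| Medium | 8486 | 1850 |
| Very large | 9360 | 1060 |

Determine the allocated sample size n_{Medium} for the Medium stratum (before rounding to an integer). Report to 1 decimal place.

42.2

Neyman allocation: nₕ = n·NₕSₕ / Σⱼ NⱼSⱼ.
Σ NⱼSⱼ = 12477·951 + 14662·3150 + 8486·1850 + 9360·1060 = 8.3671627 × 10^7.
n_{Medium} = 225·8486·1850 / (8.3671627 × 10^7) = 42.2.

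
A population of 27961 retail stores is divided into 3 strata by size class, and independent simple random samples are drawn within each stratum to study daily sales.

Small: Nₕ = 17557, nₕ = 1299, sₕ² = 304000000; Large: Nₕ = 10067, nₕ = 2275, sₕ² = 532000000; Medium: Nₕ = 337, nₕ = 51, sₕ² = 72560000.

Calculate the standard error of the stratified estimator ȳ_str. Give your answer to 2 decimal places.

330.27

Var(ȳ_str) = Σₕ Wₕ²(1 − fₕ)sₕ²/nₕ with Wₕ = Nₕ/N, N = 27961.
Small: Wₕ = 0.62791030; term = 0.62791030²·(1 − 0.07398758)·304000000/1299 = 85442.995.
Large: Wₕ = 0.36003719; term = 0.36003719²·(1 − 0.22598589)·532000000/2275 = 23462.476.
Medium: Wₕ = 0.01205250; term = 0.01205250²·(1 − 0.15133531)·72560000/51 = 175.39517.
Sum = 109080.87.
SE = √(109080.87) = 330.27.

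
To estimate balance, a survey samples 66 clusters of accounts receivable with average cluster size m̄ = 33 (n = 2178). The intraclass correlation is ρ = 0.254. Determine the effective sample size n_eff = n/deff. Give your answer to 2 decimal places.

deff = 1 + (33 − 1)·0.254 = 1 + 8.128 = 9.128.
n_eff = 2178 / 9.128 = 238.61.

238.61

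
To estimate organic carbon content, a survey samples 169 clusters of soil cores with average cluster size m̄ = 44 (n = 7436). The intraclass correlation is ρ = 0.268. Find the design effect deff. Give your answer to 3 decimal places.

12.524

deff = 1 + (44 − 1)·0.268 = 1 + 11.524 = 12.524.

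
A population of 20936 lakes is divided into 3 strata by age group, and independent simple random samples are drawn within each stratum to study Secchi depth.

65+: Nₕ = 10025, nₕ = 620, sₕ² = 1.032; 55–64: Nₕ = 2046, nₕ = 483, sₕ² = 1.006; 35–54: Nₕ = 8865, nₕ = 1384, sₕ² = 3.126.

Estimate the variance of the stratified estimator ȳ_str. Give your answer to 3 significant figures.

Var(ȳ_str) = Σₕ Wₕ²(1 − fₕ)sₕ²/nₕ with Wₕ = Nₕ/N, N = 20936.
65+: Wₕ = 0.47884028; term = 0.47884028²·(1 − 0.06184539)·1.032/620 = 3.5805008 × 10^-4.
55–64: Wₕ = 0.09772640; term = 0.09772640²·(1 − 0.23607038)·1.006/483 = 1.5195956 × 10^-5.
35–54: Wₕ = 0.42343332; term = 0.42343332²·(1 − 0.15611957)·3.126/1384 = 3.4174633 × 10^-4.
Sum = 7.1499237 × 10^-4.

7.15 × 10^-4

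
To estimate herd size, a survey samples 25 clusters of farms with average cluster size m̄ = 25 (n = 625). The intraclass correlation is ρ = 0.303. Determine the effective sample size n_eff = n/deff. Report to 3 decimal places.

75.556

deff = 1 + (25 − 1)·0.303 = 1 + 7.272 = 8.272.
n_eff = 625 / 8.272 = 75.556.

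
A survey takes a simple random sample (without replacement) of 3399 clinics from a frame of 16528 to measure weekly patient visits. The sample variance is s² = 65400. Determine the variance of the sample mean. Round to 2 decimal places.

Under SRS without replacement, Var(ȳ) = (1 − f)·s²/n with f = n/N = 3399/16528 = 0.20565102.
Var(ȳ) = (1 − 0.20565102)·65400/3399 = 0.79434898·19.240953 = 15.284032.

15.28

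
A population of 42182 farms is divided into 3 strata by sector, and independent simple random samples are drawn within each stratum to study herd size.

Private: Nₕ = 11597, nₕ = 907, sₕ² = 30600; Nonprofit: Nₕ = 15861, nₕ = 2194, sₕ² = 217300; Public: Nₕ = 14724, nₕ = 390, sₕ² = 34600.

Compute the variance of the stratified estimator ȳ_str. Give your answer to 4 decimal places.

24.9401

Var(ȳ_str) = Σₕ Wₕ²(1 − fₕ)sₕ²/nₕ with Wₕ = Nₕ/N, N = 42182.
Private: Wₕ = 0.27492769; term = 0.27492769²·(1 − 0.07820988)·30600/907 = 2.350624.
Nonprofit: Wₕ = 0.37601347; term = 0.37601347²·(1 − 0.13832671)·217300/2194 = 12.066256.
Public: Wₕ = 0.34905884; term = 0.34905884²·(1 − 0.02648737)·34600/390 = 10.523262.
Sum = 24.940142.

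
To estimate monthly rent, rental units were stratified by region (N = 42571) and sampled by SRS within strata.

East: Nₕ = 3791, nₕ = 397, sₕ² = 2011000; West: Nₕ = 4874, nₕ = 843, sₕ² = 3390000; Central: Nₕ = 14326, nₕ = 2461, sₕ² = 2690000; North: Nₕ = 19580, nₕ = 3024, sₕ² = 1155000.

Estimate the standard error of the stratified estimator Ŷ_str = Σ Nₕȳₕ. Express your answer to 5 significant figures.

Var(Ŷ_str) = Σₕ Nₕ²(1 − fₕ)sₕ²/nₕ.
East: 3791²·(1 − 397/3791)·2011000/397 = 6.5175922 × 10^10.
West: 4874²·(1 − 843/4874)·3390000/843 = 7.9007887 × 10^10.
Central: 14326²·(1 − 2461/14326)·2690000/2461 = 1.8579471 × 10^11.
North: 19580²·(1 − 3024/19580)·1155000/3024 = 1.2381359 × 10^11.
Sum = 4.5379211 × 10^11.
SE = √(4.5379211 × 10^11) = 673640.

673640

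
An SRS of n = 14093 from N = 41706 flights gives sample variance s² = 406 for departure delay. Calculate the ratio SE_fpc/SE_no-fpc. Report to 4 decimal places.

f = n/N = 14093/41706 = 0.33791301.
SE_no-fpc = √(s²/n) = 0.16973105; SE_fpc = √((1−f)s²/n) = 0.13810799.
Ratio = √(1−f) = 0.81368728.

0.8137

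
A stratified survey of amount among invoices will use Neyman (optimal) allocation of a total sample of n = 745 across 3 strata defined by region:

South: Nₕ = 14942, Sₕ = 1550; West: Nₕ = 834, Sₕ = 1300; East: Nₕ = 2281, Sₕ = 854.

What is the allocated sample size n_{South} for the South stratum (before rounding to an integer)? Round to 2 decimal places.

Neyman allocation: nₕ = n·NₕSₕ / Σⱼ NⱼSⱼ.
Σ NⱼSⱼ = 14942·1550 + 834·1300 + 2281·854 = 2.6192274 × 10^7.
n_{South} = 745·14942·1550 / (2.6192274 × 10^7) = 658.75.

658.75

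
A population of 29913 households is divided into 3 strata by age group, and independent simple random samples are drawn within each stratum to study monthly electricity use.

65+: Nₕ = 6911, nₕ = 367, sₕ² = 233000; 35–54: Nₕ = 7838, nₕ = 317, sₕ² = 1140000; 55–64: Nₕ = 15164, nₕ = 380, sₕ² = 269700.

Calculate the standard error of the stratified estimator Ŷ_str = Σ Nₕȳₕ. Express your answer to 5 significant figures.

632310

Var(Ŷ_str) = Σₕ Nₕ²(1 − fₕ)sₕ²/nₕ.
65+: 6911²·(1 − 367/6911)·233000/367 = 2.87127 × 10^10.
35–54: 7838²·(1 − 317/7838)·1140000/317 = 2.119954 × 10^11.
55–64: 15164²·(1 − 380/15164)·269700/380 = 1.5911205 × 10^11.
Sum = 3.9982015 × 10^11.
SE = √(3.9982015 × 10^11) = 632310.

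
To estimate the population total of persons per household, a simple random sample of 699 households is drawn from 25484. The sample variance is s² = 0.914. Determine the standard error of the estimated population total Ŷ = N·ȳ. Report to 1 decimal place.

Var(Ŷ) = N²·Var(ȳ) = N²·(1 − n/N)·s²/n.
f = 699/25484 = 0.02742898; Var(ȳ) = 0.97257102·0.914/699 = 0.0012717166.
Var(Ŷ) = 25484² · 0.0012717166 = 825896.32.
SE(Ŷ) = √(825896.32) = 908.8.

908.8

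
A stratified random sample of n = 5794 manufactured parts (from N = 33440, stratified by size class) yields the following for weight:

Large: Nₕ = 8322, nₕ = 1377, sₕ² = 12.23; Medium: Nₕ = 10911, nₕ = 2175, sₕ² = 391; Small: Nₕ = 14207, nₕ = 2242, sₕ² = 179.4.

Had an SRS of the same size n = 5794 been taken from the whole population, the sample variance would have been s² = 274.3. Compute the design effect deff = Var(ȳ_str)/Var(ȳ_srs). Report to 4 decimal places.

0.7140

Var(ȳ_str) = Σ Wₕ²(1−fₕ)sₕ²/nₕ with Wₕ = Nₕ/33440:
  Large: (8322/33440)²·(1−1377/8322)·12.23/1377 = 4.5904995 × 10^-4
  Medium: (10911/33440)²·(1−2175/10911)·391/2175 = 0.015323647
  Small: (14207/33440)²·(1−2242/14207)·179.4/2242 = 0.012163803
  → Var(ȳ_str) = 0.0279465.
Var(ȳ_srs) = (1 − 5794/33440)·274.3/5794 = 0.039139327.
deff = 0.0279465 / 0.039139327 = 0.7140.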